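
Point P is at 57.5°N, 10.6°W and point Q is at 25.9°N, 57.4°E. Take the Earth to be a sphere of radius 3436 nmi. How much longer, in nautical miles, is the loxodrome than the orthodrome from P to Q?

101 nmi

Great circle: cos σ = sin φ₁ sin φ₂ + cos φ₁ cos φ₂ cos Δλ,  σ = 0.9891 rad → d_gc = 3398.5 nmi
Rhumb line: Δψ = -0.7645, q = Δφ/Δψ = 0.7214, d_rh = R√(Δφ²+q²Δλ²) = 3499.3 nmi
Excess = 3499.3 − 3398.5 = 100.8 ≈ 101 nmi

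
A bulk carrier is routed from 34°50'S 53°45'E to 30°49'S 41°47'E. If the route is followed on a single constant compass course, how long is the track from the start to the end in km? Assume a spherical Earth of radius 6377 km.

1205 km

Rhumb course C = atan2(Δλ, Δψ) with Δψ = ln[tan(π/4+φ₂/2)/tan(π/4+φ₁/2)] = +0.0835, Δλ = -0.2089 → C = 291.78°
d = R·|Δφ| / |cos C| = 6377·0.07010 / 0.37106 = 1205 km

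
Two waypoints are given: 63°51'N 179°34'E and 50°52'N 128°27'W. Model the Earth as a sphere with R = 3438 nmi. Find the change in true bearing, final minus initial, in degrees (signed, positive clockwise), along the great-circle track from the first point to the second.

+44.9°

At departure: θ₁ = atan2(sin Δλ cos φ₂, cos φ₁ sin φ₂ − sin φ₁ cos φ₂ cos Δλ) = 90.81°
At arrival: θ₂ = atan2(sin Δλ cos φ₁, −cos φ₂ sin φ₁ + sin φ₂ cos φ₁ cos Δλ) = 135.71°
Δθ = θ₂ − θ₁ = +44.9°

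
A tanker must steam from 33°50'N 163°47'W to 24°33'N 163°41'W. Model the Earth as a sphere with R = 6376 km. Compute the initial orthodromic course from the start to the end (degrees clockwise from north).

N = sin Δλ·cos φ₂ = +0.0016;  D = cos φ₁ sin φ₂ − sin φ₁ cos φ₂ cos Δλ = -0.1613
initial course = atan2(N, D) = 179.44°

179.4°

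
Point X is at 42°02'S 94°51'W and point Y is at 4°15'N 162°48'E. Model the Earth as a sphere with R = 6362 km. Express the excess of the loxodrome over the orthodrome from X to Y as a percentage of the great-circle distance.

Great circle: σ = 1.7804 rad → d_gc = Rσ = 11326.7 km
Rhumb: Δφ = +0.8078, Δλ = -1.7863, Δψ = +0.8842, q = Δφ/Δψ = 0.9136 → d_rh = R√(Δφ²+q²Δλ²) = 11585.0 km
Excess = (11585.0 − 11326.7) / 11326.7 = 258.3 / 11326.7 = 2.28% ≈ 2.3%

2.3%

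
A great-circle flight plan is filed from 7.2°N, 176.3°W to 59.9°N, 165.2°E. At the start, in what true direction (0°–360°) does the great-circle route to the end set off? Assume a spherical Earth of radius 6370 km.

348.7°

θ = atan2( sin Δλ·cos φ₂ ,  cos φ₁ sin φ₂ − sin φ₁ cos φ₂ cos Δλ )
  = atan2(-0.1591, +0.7987) = 348.73°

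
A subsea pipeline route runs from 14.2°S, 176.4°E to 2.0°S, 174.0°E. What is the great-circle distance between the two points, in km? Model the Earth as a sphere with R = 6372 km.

1382 km

cos σ = sin φ₁ sin φ₂ + cos φ₁ cos φ₂ cos Δλ
      = sin(-14.20°)sin(-2.00°) + cos(-14.20°)cos(-2.00°)cos(-2.40°) = 0.9766
σ = 12.428° → d = Rσ = 6372·0.21691 = 1382 km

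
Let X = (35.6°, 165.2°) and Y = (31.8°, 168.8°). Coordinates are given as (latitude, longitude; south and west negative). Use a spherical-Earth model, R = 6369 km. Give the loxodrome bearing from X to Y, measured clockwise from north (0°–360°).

Meridional parts: M(φ₁)=+0.6657, M(φ₂)=+0.5859 → ΔM = -0.0797;  Δλ = +0.0628 rad
tan C = Δλ / ΔM = -0.7879 → C = 141.77°

141.8°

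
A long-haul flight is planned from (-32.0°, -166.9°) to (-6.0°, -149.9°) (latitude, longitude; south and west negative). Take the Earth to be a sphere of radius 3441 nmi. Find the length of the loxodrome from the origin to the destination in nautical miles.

Rhumb course C = atan2(Δλ, Δψ) with Δψ = ln[tan(π/4+φ₂/2)/tan(π/4+φ₁/2)] = +0.4851, Δλ = +0.2967 → C = 31.45°
d = R·|Δφ| / |cos C| = 3441·0.45379 / 0.85309 = 1830 nmi

1830 nmi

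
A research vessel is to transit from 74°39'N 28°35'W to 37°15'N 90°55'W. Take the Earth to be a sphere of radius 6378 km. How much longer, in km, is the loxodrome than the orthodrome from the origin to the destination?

188 km

Great circle: cos σ = sin φ₁ sin φ₂ + cos φ₁ cos φ₂ cos Δλ,  σ = 0.8209 rad → d_gc = 5235.9 km
Rhumb line: Δψ = -1.3028, q = Δφ/Δψ = 0.5010, d_rh = R√(Δφ²+q²Δλ²) = 5424.0 km
Excess = 5424.0 − 5235.9 = 188.1 ≈ 188 km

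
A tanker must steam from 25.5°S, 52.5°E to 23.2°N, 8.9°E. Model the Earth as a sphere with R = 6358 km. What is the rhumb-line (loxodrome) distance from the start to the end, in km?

Rhumb course C = atan2(Δλ, Δψ) with Δψ = ln[tan(π/4+φ₂/2)/tan(π/4+φ₁/2)] = +0.8770, Δλ = -0.7610 → C = 319.05°
d = R·|Δφ| / |cos C| = 6358·0.84998 / 0.75530 = 7155 km

7155 km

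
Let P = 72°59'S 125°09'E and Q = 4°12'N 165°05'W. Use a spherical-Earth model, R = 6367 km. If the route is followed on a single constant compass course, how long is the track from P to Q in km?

Δψ = ln[tan(π/4+φ₂/2)/tan(π/4+φ₁/2)] = +1.9732;  Δφ = +1.3471 rad,  Δλ = +1.2177 rad
q = Δφ/Δψ = 0.6827
d = R·√(Δφ² + q²Δλ²) = 6367·1.58296 = 10079 km

10079 km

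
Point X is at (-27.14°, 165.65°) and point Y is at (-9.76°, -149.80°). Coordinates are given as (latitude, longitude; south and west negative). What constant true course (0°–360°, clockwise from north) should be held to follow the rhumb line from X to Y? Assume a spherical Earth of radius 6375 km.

67.5°

Meridional parts: M(φ₁)=-0.4925, M(φ₂)=-0.1712 → ΔM = +0.3213;  Δλ = +0.7775 rad
tan C = Δλ / ΔM = +2.4201 → C = 67.55°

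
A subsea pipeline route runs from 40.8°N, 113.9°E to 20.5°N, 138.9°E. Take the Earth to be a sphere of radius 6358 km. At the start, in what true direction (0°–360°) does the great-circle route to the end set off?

126.2°

θ = atan2( sin Δλ·cos φ₂ ,  cos φ₁ sin φ₂ − sin φ₁ cos φ₂ cos Δλ )
  = atan2(+0.3959, -0.2896) = 126.19°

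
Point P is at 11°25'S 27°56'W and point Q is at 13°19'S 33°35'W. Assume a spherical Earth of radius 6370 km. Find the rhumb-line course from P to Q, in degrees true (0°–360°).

Meridional parts: M(φ₁)=-0.2006, M(φ₂)=-0.2345 → ΔM = -0.0340;  Δλ = -0.0986 rad
tan C = Δλ / ΔM = +2.9045 → C = 251.00°

251.0°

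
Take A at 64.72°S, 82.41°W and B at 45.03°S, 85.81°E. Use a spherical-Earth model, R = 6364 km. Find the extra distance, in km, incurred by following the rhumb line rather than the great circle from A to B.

Great circle: cos σ = sin φ₁ sin φ₂ + cos φ₁ cos φ₂ cos Δλ,  σ = 1.2193 rad → d_gc = 7759.8 km
Rhumb line: Δψ = +0.6128, q = Δφ/Δψ = 0.5608, d_rh = R√(Δφ²+q²Δλ²) = 10703.5 km
Excess = 10703.5 − 7759.8 = 2943.7 ≈ 2944 km

2944 km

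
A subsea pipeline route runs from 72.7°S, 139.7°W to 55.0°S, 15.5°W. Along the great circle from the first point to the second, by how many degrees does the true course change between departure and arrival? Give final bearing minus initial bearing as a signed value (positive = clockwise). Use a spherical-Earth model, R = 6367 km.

-119.5°

At departure: θ₁ = atan2(sin Δλ cos φ₂, cos φ₁ sin φ₂ − sin φ₁ cos φ₂ cos Δλ) = 139.29°
At arrival: θ₂ = atan2(sin Δλ cos φ₁, −cos φ₂ sin φ₁ + sin φ₂ cos φ₁ cos Δλ) = 19.76°
Δθ = θ₂ − θ₁ = -119.5°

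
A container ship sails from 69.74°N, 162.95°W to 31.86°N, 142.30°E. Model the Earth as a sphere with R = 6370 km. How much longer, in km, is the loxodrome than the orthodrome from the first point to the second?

133 km

Great circle: cos σ = sin φ₁ sin φ₂ + cos φ₁ cos φ₂ cos Δλ,  σ = 0.8434 rad → d_gc = 5372.4 km
Rhumb line: Δψ = -1.1351, q = Δφ/Δψ = 0.5825, d_rh = R√(Δφ²+q²Δλ²) = 5505.1 km
Excess = 5505.1 − 5372.4 = 132.7 ≈ 133 km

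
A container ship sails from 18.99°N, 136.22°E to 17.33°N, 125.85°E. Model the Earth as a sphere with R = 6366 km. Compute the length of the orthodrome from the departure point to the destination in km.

Haversine: a = sin²(Δφ/2)+cos φ₁ cos φ₂ sin²(Δλ/2) = 0.00758;  σ = 2·atan2(√a,√(1−a))
σ = 9.991° → d = Rσ = 6366·0.17437 = 1110 km

1110 km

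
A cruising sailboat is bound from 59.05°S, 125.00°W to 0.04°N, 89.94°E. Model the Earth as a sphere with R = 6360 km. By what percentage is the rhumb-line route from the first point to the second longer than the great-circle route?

13.6%

Great circle: σ = 2.0067 rad → d_gc = Rσ = 12762.3 km
Rhumb: Δφ = +1.0313, Δλ = -2.5318, Δψ = +1.2850, q = Δφ/Δψ = 0.8026 → d_rh = R√(Δφ²+q²Δλ²) = 14492.8 km
Excess = (14492.8 − 12762.3) / 12762.3 = 1730.5 / 12762.3 = 13.56% ≈ 13.6%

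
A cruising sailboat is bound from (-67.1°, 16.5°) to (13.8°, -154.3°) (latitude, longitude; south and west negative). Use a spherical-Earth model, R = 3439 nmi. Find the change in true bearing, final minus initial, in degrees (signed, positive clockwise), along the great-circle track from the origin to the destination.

+164.5°

At departure: θ₁ = atan2(sin Δλ cos φ₂, cos φ₁ sin φ₂ − sin φ₁ cos φ₂ cos Δλ) = 191.12°
At arrival: θ₂ = atan2(sin Δλ cos φ₁, −cos φ₂ sin φ₁ + sin φ₂ cos φ₁ cos Δλ) = 355.57°
Δθ = θ₂ − θ₁ = +164.5°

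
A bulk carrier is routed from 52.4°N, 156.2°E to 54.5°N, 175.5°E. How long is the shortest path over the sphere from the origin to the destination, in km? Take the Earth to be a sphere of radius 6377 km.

1296 km

cos σ = sin φ₁ sin φ₂ + cos φ₁ cos φ₂ cos Δλ
      = sin(52.40°)sin(54.50°) + cos(52.40°)cos(54.50°)cos(19.30°) = 0.9794
σ = 11.645° → d = Rσ = 6377·0.20325 = 1296 km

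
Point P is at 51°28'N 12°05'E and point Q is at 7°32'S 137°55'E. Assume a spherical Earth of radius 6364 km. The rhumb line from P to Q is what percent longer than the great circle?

Great circle: σ = 2.0534 rad → d_gc = Rσ = 13068.0 km
Rhumb: Δφ = -1.0297, Δλ = +2.1962, Δψ = -1.1830, q = Δφ/Δψ = 0.8705 → d_rh = R√(Δφ²+q²Δλ²) = 13818.8 km
Excess = (13818.8 − 13068.0) / 13068.0 = 750.8 / 13068.0 = 5.745% ≈ 5.7%

5.7%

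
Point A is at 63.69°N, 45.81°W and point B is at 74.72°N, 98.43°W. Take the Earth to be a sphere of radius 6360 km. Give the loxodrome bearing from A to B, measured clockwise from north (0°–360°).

Meridional parts: M(φ₁)=+1.4536, M(φ₂)=+2.0089 → ΔM = +0.5552;  Δλ = -0.9184 rad
tan C = Δλ / ΔM = -1.6540 → C = 301.16°

301.2°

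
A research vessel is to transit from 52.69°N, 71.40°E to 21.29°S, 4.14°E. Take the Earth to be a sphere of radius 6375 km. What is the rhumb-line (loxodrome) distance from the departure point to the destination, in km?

Rhumb course C = atan2(Δλ, Δψ) with Δψ = ln[tan(π/4+φ₂/2)/tan(π/4+φ₁/2)] = -1.4663, Δλ = -1.1739 → C = 218.68°
d = R·|Δφ| / |cos C| = 6375·1.29119 / 0.78065 = 10544 km

10544 km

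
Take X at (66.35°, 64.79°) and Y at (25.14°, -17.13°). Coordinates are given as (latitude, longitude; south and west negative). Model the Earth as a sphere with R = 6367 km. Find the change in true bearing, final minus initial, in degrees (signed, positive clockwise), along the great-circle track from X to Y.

-67.2°

Initial bearing θ₁ = atan2(sin Δλ cos φ₂, cos φ₁ sin φ₂ − sin φ₁ cos φ₂ cos Δλ) = 273.44°
Final bearing θ₂ = (initial bearing from the destination back to the start) + 180° = 206.25°
Δθ = θ₂ − θ₁ = -67.2°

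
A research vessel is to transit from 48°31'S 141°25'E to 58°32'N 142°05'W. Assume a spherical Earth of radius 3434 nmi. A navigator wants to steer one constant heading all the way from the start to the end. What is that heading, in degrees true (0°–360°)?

Δψ = ln[tan(π/4+φ₂/2)/tan(π/4+φ₁/2)] = +2.2379
Δλ = +1.3352 rad (taken the short way round)
course = atan2(Δλ, Δψ) = 30.82°

30.8°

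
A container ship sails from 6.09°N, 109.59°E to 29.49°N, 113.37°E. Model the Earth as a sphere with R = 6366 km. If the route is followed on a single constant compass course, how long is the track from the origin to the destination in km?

Δψ = ln[tan(π/4+φ₂/2)/tan(π/4+φ₁/2)] = +0.4326;  Δφ = +0.4084 rad,  Δλ = +0.0660 rad
q = Δφ/Δψ = 0.9442
d = R·√(Δφ² + q²Δλ²) = 6366·0.41313 = 2630 km

2630 km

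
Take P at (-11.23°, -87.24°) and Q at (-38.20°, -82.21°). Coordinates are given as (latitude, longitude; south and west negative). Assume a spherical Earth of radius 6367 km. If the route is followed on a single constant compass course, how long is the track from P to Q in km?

3039 km

Rhumb course C = atan2(Δλ, Δψ) with Δψ = ln[tan(π/4+φ₂/2)/tan(π/4+φ₁/2)] = -0.5252, Δλ = +0.0878 → C = 170.51°
d = R·|Δφ| / |cos C| = 6367·0.47072 / 0.98631 = 3039 km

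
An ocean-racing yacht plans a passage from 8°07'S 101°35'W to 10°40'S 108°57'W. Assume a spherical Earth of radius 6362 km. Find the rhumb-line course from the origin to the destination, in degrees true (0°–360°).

250.7°

Meridional parts: M(φ₁)=-0.1421, M(φ₂)=-0.1873 → ΔM = -0.0451;  Δλ = -0.1286 rad
tan C = Δλ / ΔM = +2.8499 → C = 250.66°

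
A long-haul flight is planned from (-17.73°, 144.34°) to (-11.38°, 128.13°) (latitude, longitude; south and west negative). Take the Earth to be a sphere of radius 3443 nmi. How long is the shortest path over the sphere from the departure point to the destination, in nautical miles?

cos σ = sin φ₁ sin φ₂ + cos φ₁ cos φ₂ cos Δλ
      = sin(-17.73°)sin(-11.38°) + cos(-17.73°)cos(-11.38°)cos(-16.21°) = 0.9567
σ = 16.914° → d = Rσ = 3443·0.29520 = 1016 nmi

1016 nmi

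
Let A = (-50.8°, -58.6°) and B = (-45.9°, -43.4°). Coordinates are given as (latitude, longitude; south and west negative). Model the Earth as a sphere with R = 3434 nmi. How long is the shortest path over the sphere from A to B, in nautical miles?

671 nmi

cos σ = sin φ₁ sin φ₂ + cos φ₁ cos φ₂ cos Δλ
      = sin(-50.80°)sin(-45.90°) + cos(-50.80°)cos(-45.90°)cos(15.20°) = 0.9810
σ = 11.199° → d = Rσ = 3434·0.19546 = 671 nmi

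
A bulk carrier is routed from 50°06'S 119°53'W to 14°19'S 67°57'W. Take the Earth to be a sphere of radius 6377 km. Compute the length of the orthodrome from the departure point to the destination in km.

cos σ = sin φ₁ sin φ₂ + cos φ₁ cos φ₂ cos Δλ
      = sin(-50.10°)sin(-14.32°) + cos(-50.10°)cos(-14.32°)cos(51.93°) = 0.5729
σ = 55.045° → d = Rσ = 6377·0.96072 = 6127 km

6127 km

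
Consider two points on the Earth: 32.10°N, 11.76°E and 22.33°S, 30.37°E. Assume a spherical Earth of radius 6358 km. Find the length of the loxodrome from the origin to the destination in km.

6355 km

Δψ = ln[tan(π/4+φ₂/2)/tan(π/4+φ₁/2)] = -0.9921;  Δφ = -0.9500 rad,  Δλ = +0.3248 rad
q = Δφ/Δψ = 0.9576
d = R·√(Δφ² + q²Δλ²) = 6358·0.99960 = 6355 km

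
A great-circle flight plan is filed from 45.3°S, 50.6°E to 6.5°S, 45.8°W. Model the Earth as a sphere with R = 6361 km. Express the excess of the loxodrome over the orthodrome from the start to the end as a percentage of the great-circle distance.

3.2%

Great circle: σ = 1.5682 rad → d_gc = Rσ = 9975.5 km
Rhumb: Δφ = +0.6772, Δλ = -1.6825, Δψ = +0.7751, q = Δφ/Δψ = 0.8737 → d_rh = R√(Δφ²+q²Δλ²) = 10294.9 km
Excess = (10294.9 − 9975.5) / 9975.5 = 319.4 / 9975.5 = 3.20% ≈ 3.2%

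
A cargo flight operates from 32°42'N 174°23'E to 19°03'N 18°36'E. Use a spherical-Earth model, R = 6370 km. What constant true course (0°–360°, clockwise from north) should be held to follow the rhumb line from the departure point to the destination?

264.4°

Meridional parts: M(φ₁)=+0.6045, M(φ₂)=+0.3388 → ΔM = -0.2657;  Δλ = -2.7189 rad
tan C = Δλ / ΔM = +10.2327 → C = 264.42°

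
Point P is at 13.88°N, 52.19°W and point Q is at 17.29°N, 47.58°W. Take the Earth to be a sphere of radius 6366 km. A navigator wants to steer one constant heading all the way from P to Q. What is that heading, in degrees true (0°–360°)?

52.5°

Meridional parts: M(φ₁)=+0.2447, M(φ₂)=+0.3065 → ΔM = +0.0618;  Δλ = +0.0805 rad
tan C = Δλ / ΔM = +1.3020 → C = 52.47°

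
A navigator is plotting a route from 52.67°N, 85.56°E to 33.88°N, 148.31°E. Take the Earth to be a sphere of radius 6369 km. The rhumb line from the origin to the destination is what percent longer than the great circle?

2.6%

Great circle: σ = 0.8315 rad → d_gc = Rσ = 5295.7 km
Rhumb: Δφ = -0.3279, Δλ = +1.0952, Δψ = -0.4562, q = Δφ/Δψ = 0.7189 → d_rh = R√(Δφ²+q²Δλ²) = 5432.3 km
Excess = (5432.3 − 5295.7) / 5295.7 = 136.6 / 5295.7 = 2.58% ≈ 2.6%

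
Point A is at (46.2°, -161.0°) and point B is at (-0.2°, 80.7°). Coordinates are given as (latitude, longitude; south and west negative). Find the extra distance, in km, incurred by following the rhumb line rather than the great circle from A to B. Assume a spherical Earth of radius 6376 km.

583 km

Great circle: cos σ = sin φ₁ sin φ₂ + cos φ₁ cos φ₂ cos Δλ,  σ = 1.9078 rad → d_gc = 12164.1 km
Rhumb line: Δψ = -0.9148, q = Δφ/Δψ = 0.8853, d_rh = R√(Δφ²+q²Δλ²) = 12746.8 km
Excess = 12746.8 − 12164.1 = 582.7 ≈ 583 km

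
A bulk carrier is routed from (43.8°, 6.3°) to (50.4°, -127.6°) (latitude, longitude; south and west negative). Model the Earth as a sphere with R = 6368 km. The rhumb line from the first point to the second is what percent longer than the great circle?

Great circle: σ = 1.3548 rad → d_gc = Rσ = 8627.5 km
Rhumb: Δφ = +0.1152, Δλ = -2.3370, Δψ = +0.1695, q = Δφ/Δψ = 0.6795 → d_rh = R√(Δφ²+q²Δλ²) = 10138.4 km
Excess = (10138.4 − 8627.5) / 8627.5 = 1510.9 / 8627.5 = 17.51% ≈ 17.5%

17.5%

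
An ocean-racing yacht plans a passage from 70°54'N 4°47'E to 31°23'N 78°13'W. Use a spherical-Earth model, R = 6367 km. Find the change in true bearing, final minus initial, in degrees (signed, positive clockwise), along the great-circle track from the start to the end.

-72.4°

At departure: θ₁ = atan2(sin Δλ cos φ₂, cos φ₁ sin φ₂ − sin φ₁ cos φ₂ cos Δλ) = 274.86°
At arrival: θ₂ = atan2(sin Δλ cos φ₁, −cos φ₂ sin φ₁ + sin φ₂ cos φ₁ cos Δλ) = 202.45°
Δθ = θ₂ − θ₁ = -72.4°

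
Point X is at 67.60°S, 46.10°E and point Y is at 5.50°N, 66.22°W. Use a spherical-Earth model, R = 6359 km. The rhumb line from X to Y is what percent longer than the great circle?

7.3%

Great circle: σ = 1.8056 rad → d_gc = Rσ = 11481.9 km
Rhumb: Δφ = +1.2758, Δλ = -1.9604, Δψ = +1.7156, q = Δφ/Δψ = 0.7437 → d_rh = R√(Δφ²+q²Δλ²) = 12319.2 km
Excess = (12319.2 − 11481.9) / 11481.9 = 837.3 / 11481.9 = 7.29% ≈ 7.3%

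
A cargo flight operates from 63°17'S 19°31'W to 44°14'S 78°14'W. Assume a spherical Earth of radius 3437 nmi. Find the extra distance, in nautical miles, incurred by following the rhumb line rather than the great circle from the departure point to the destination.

Great circle: cos σ = sin φ₁ sin φ₂ + cos φ₁ cos φ₂ cos Δλ,  σ = 0.6594 rad → d_gc = 2266.3 nmi
Rhumb line: Δψ = +0.5752, q = Δφ/Δψ = 0.5781, d_rh = R√(Δφ²+q²Δλ²) = 2334.9 nmi
Excess = 2334.9 − 2266.3 = 68.6 ≈ 69 nmi

69 nmi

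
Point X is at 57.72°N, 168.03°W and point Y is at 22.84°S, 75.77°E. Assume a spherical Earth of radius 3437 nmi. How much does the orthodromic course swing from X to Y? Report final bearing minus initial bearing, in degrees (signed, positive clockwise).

At departure: θ₁ = atan2(sin Δλ cos φ₂, cos φ₁ sin φ₂ − sin φ₁ cos φ₂ cos Δλ) = 279.39°
At arrival: θ₂ = atan2(sin Δλ cos φ₁, −cos φ₂ sin φ₁ + sin φ₂ cos φ₁ cos Δλ) = 214.87°
Δθ = θ₂ − θ₁ = -64.5°

-64.5°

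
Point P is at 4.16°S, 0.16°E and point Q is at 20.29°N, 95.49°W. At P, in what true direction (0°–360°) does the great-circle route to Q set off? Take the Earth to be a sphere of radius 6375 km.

290.0°

N = sin Δλ·cos φ₂ = -0.9334;  D = cos φ₁ sin φ₂ − sin φ₁ cos φ₂ cos Δλ = +0.3392
initial course = atan2(N, D) = 289.97°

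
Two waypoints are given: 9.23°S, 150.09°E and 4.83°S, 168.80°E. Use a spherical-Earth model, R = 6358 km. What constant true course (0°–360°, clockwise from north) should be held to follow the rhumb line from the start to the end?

76.7°

Δψ = ln[tan(π/4+φ₂/2)/tan(π/4+φ₁/2)] = +0.0774
Δλ = +0.3266 rad (taken the short way round)
course = atan2(Δλ, Δψ) = 76.67°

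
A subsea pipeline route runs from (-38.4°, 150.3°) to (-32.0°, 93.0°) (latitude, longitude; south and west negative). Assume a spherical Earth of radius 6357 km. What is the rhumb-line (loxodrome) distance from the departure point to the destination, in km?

5238 km

Δψ = ln[tan(π/4+φ₂/2)/tan(π/4+φ₁/2)] = +0.1368;  Δφ = +0.1117 rad,  Δλ = -1.0001 rad
q = Δφ/Δψ = 0.8163
d = R·√(Δφ² + q²Δλ²) = 6357·0.82396 = 5238 km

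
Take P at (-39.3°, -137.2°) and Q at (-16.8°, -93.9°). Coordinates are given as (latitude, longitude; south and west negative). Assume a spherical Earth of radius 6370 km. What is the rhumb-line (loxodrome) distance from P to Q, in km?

4893 km

Rhumb course C = atan2(Δλ, Δψ) with Δψ = ln[tan(π/4+φ₂/2)/tan(π/4+φ₁/2)] = +0.4495, Δλ = +0.7557 → C = 59.25°
d = R·|Δφ| / |cos C| = 6370·0.39270 / 0.51123 = 4893 km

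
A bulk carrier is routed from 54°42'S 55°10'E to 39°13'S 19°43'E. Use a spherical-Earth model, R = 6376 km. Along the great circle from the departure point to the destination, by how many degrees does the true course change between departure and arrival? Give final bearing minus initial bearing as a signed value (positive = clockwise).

+26.5°

Initial bearing θ₁ = atan2(sin Δλ cos φ₂, cos φ₁ sin φ₂ − sin φ₁ cos φ₂ cos Δλ) = 288.43°
Final bearing θ₂ = (initial bearing from the destination back to the start) + 180° = 314.96°
Δθ = θ₂ − θ₁ = +26.5°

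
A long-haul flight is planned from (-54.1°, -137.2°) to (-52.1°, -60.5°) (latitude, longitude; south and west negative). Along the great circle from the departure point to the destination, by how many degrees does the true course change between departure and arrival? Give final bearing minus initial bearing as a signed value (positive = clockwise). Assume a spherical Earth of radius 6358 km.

-64.6°

At departure: θ₁ = atan2(sin Δλ cos φ₂, cos φ₁ sin φ₂ − sin φ₁ cos φ₂ cos Δλ) = 120.22°
At arrival: θ₂ = atan2(sin Δλ cos φ₁, −cos φ₂ sin φ₁ + sin φ₂ cos φ₁ cos Δλ) = 55.57°
Δθ = θ₂ − θ₁ = -64.6°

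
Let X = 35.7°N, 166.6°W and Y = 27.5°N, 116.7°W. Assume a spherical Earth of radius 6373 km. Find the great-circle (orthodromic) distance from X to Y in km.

Haversine: a = sin²(Δφ/2)+cos φ₁ cos φ₂ sin²(Δλ/2) = 0.13329;  σ = 2·atan2(√a,√(1−a))
σ = 42.825° → d = Rσ = 6373·0.74744 = 4763 km

4763 km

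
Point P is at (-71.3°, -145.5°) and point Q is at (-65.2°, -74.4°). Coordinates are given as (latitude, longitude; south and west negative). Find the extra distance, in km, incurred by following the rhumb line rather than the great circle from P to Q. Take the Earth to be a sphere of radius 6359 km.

Great circle: cos σ = sin φ₁ sin φ₂ + cos φ₁ cos φ₂ cos Δλ,  σ = 0.4431 rad → d_gc = 2817.8 km
Rhumb line: Δψ = +0.2892, q = Δφ/Δψ = 0.3682, d_rh = R√(Δφ²+q²Δλ²) = 2983.1 km
Excess = 2983.1 − 2817.8 = 165.3 ≈ 165 km

165 km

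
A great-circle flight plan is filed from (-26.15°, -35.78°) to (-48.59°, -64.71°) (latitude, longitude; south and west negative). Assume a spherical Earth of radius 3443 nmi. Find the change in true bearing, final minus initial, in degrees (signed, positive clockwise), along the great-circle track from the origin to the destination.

At departure: θ₁ = atan2(sin Δλ cos φ₂, cos φ₁ sin φ₂ − sin φ₁ cos φ₂ cos Δλ) = 217.43°
At arrival: θ₂ = atan2(sin Δλ cos φ₁, −cos φ₂ sin φ₁ + sin φ₂ cos φ₁ cos Δλ) = 235.57°
Δθ = θ₂ − θ₁ = +18.1°

+18.1°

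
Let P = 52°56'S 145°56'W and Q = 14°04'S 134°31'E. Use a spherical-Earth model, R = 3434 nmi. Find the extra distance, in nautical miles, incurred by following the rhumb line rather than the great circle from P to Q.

Great circle: cos σ = sin φ₁ sin φ₂ + cos φ₁ cos φ₂ cos Δλ,  σ = 1.2661 rad → d_gc = 4347.9 nmi
Rhumb line: Δψ = +0.8449, q = Δφ/Δψ = 0.8029, d_rh = R√(Δφ²+q²Δλ²) = 4481.1 nmi
Excess = 4481.1 − 4347.9 = 133.2 ≈ 133 nmi

133 nmi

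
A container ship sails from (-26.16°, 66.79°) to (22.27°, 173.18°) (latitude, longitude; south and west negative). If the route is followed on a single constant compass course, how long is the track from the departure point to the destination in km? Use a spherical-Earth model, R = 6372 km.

12669 km

Rhumb course C = atan2(Δλ, Δψ) with Δψ = ln[tan(π/4+φ₂/2)/tan(π/4+φ₁/2)] = +0.8722, Δλ = +1.8569 → C = 64.84°
d = R·|Δφ| / |cos C| = 6372·0.84526 / 0.42514 = 12669 km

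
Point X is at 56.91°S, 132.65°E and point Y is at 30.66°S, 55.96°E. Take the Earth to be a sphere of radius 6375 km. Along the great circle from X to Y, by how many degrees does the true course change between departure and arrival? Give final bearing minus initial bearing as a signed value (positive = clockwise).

+58.7°

Initial bearing θ₁ = atan2(sin Δλ cos φ₂, cos φ₁ sin φ₂ − sin φ₁ cos φ₂ cos Δλ) = 262.35°
Final bearing θ₂ = (initial bearing from the destination back to the start) + 180° = 321.02°
Δθ = θ₂ − θ₁ = +58.7°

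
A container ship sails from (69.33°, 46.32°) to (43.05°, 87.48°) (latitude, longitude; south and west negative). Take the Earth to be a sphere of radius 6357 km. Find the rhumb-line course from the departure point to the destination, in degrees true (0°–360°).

Δψ = ln[tan(π/4+φ₂/2)/tan(π/4+φ₁/2)] = -0.8677
Δλ = +0.7184 rad (taken the short way round)
course = atan2(Δλ, Δψ) = 140.38°

140.4°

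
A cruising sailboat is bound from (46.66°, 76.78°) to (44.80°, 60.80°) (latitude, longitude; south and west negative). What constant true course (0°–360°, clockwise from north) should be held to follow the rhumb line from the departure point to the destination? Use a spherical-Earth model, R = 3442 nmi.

Meridional parts: M(φ₁)=+0.9230, M(φ₂)=+0.8764 → ΔM = -0.0465;  Δλ = -0.2789 rad
tan C = Δλ / ΔM = +5.9963 → C = 260.53°

260.5°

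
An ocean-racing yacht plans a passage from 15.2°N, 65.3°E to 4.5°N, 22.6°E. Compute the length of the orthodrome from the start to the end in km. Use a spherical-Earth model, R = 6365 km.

cos σ = sin φ₁ sin φ₂ + cos φ₁ cos φ₂ cos Δλ
      = sin(15.20°)sin(4.50°) + cos(15.20°)cos(4.50°)cos(-42.70°) = 0.7276
σ = 43.315° → d = Rσ = 6365·0.75599 = 4812 km

4812 km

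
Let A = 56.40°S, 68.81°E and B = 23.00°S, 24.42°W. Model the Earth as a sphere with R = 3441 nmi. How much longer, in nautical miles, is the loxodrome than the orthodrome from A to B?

248 nmi

Great circle: cos σ = sin φ₁ sin φ₂ + cos φ₁ cos φ₂ cos Δλ,  σ = 1.2695 rad → d_gc = 4368.4 nmi
Rhumb line: Δψ = +0.7849, q = Δφ/Δψ = 0.7427, d_rh = R√(Δφ²+q²Δλ²) = 4616.7 nmi
Excess = 4616.7 − 4368.4 = 248.3 ≈ 248 nmi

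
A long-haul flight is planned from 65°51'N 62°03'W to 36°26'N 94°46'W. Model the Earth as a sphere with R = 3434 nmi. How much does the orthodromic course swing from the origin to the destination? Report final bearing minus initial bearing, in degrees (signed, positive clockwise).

-26.6°

At departure: θ₁ = atan2(sin Δλ cos φ₂, cos φ₁ sin φ₂ − sin φ₁ cos φ₂ cos Δλ) = 229.25°
At arrival: θ₂ = atan2(sin Δλ cos φ₁, −cos φ₂ sin φ₁ + sin φ₂ cos φ₁ cos Δλ) = 202.66°
Δθ = θ₂ − θ₁ = -26.6°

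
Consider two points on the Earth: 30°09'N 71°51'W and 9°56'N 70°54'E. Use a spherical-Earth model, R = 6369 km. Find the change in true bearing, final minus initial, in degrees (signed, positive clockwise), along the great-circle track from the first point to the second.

Initial bearing θ₁ = atan2(sin Δλ cos φ₂, cos φ₁ sin φ₂ − sin φ₁ cos φ₂ cos Δλ) = 47.68°
Final bearing θ₂ = (initial bearing from the destination back to the start) + 180° = 139.53°
Δθ = θ₂ − θ₁ = +91.9°

+91.9°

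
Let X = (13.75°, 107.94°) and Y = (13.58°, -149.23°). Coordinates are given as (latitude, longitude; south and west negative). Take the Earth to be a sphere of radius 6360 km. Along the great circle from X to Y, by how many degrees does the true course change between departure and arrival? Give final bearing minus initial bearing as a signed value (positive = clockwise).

+33.0°

At departure: θ₁ = atan2(sin Δλ cos φ₂, cos φ₁ sin φ₂ − sin φ₁ cos φ₂ cos Δλ) = 73.58°
At arrival: θ₂ = atan2(sin Δλ cos φ₁, −cos φ₂ sin φ₁ + sin φ₂ cos φ₁ cos Δλ) = 106.56°
Δθ = θ₂ − θ₁ = +33.0°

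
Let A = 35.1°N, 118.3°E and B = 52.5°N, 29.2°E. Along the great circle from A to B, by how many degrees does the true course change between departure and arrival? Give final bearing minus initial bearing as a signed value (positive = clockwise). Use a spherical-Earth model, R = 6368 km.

-69.2°

Initial bearing θ₁ = atan2(sin Δλ cos φ₂, cos φ₁ sin φ₂ − sin φ₁ cos φ₂ cos Δλ) = 316.60°
Final bearing θ₂ = (initial bearing from the destination back to the start) + 180° = 247.44°
Δθ = θ₂ − θ₁ = -69.2°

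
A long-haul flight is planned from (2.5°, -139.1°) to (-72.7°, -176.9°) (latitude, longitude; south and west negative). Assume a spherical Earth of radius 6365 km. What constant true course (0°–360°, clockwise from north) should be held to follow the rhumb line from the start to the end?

Δψ = ln[tan(π/4+φ₂/2)/tan(π/4+φ₁/2)] = -1.9267
Δλ = -0.6597 rad (taken the short way round)
course = atan2(Δλ, Δψ) = 198.90°

198.9°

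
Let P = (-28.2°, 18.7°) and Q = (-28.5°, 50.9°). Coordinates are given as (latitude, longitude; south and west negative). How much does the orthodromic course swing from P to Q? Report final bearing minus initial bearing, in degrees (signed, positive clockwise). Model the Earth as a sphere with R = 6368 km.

Initial bearing θ₁ = atan2(sin Δλ cos φ₂, cos φ₁ sin φ₂ − sin φ₁ cos φ₂ cos Δλ) = 98.39°
Final bearing θ₂ = (initial bearing from the destination back to the start) + 180° = 82.79°
Δθ = θ₂ − θ₁ = -15.6°

-15.6°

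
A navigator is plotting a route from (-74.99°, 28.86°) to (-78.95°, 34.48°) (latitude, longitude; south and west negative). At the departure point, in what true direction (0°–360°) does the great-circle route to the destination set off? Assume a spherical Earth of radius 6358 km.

θ = atan2( sin Δλ·cos φ₂ ,  cos φ₁ sin φ₂ − sin φ₁ cos φ₂ cos Δλ )
  = atan2(+0.0188, -0.0699) = 164.98°

165.0°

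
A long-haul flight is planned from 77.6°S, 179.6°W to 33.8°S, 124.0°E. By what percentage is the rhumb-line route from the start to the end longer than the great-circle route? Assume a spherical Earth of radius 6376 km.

Great circle: σ = 0.8736 rad → d_gc = Rσ = 5570.1 km
Rhumb: Δφ = +0.7645, Δλ = -0.9844, Δψ = +1.5923, q = Δφ/Δψ = 0.4801 → d_rh = R√(Δφ²+q²Δλ²) = 5730.3 km
Excess = (5730.3 − 5570.1) / 5570.1 = 160.2 / 5570.1 = 2.88% ≈ 2.9%

2.9%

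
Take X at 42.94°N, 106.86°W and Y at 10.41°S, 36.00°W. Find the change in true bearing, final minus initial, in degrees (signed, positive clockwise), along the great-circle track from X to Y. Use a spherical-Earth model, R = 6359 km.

+25.1°

Initial bearing θ₁ = atan2(sin Δλ cos φ₂, cos φ₁ sin φ₂ − sin φ₁ cos φ₂ cos Δλ) = 110.75°
Final bearing θ₂ = (initial bearing from the destination back to the start) + 180° = 135.89°
Δθ = θ₂ − θ₁ = +25.1°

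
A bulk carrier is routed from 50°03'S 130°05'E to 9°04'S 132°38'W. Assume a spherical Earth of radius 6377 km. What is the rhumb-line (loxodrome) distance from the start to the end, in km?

Rhumb course C = atan2(Δλ, Δψ) with Δψ = ln[tan(π/4+φ₂/2)/tan(π/4+φ₁/2)] = +0.8531, Δλ = +1.6979 → C = 63.32°
d = R·|Δφ| / |cos C| = 6377·0.71529 / 0.44897 = 10160 km

10160 km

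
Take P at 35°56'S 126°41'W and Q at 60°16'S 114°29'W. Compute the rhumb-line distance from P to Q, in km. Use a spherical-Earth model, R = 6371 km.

2846 km

Δψ = ln[tan(π/4+φ₂/2)/tan(π/4+φ₁/2)] = -0.6535;  Δφ = -0.4247 rad,  Δλ = +0.2129 rad
q = Δφ/Δψ = 0.6499
d = R·√(Δφ² + q²Δλ²) = 6371·0.44667 = 2846 km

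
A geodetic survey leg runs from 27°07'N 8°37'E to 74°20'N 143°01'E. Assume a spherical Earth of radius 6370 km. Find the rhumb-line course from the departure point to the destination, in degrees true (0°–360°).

57.5°

Δψ = ln[tan(π/4+φ₂/2)/tan(π/4+φ₁/2)] = +1.4916
Δλ = +2.3457 rad (taken the short way round)
course = atan2(Δλ, Δψ) = 57.55°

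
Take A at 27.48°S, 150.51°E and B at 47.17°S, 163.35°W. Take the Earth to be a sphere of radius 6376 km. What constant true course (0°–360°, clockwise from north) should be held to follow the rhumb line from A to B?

118.5°

Δψ = ln[tan(π/4+φ₂/2)/tan(π/4+φ₁/2)] = -0.4369
Δλ = +0.8053 rad (taken the short way round)
course = atan2(Δλ, Δψ) = 118.48°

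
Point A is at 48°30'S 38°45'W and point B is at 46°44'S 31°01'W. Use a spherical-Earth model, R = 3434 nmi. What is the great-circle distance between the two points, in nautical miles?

330 nmi

Haversine: a = sin²(Δφ/2)+cos φ₁ cos φ₂ sin²(Δλ/2) = 0.00230;  σ = 2·atan2(√a,√(1−a))
σ = 5.501° → d = Rσ = 3434·0.09601 = 330 nmi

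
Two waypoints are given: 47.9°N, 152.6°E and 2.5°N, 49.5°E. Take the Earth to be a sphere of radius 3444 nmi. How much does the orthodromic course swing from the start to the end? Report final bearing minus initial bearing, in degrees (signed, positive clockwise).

Initial bearing θ₁ = atan2(sin Δλ cos φ₂, cos φ₁ sin φ₂ − sin φ₁ cos φ₂ cos Δλ) = 281.46°
Final bearing θ₂ = (initial bearing from the destination back to the start) + 180° = 221.12°
Δθ = θ₂ − θ₁ = -60.3°

-60.3°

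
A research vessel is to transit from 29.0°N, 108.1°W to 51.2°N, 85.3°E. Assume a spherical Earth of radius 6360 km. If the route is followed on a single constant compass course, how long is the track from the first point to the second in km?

Δψ = ln[tan(π/4+φ₂/2)/tan(π/4+φ₁/2)] = +0.5144;  Δφ = +0.3875 rad,  Δλ = -2.9077 rad
q = Δφ/Δψ = 0.7532
d = R·√(Δφ² + q²Δλ²) = 6360·2.22407 = 14145 km

14145 km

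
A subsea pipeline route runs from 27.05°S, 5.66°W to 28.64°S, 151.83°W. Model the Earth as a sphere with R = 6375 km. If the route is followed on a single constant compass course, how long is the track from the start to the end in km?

Δψ = ln[tan(π/4+φ₂/2)/tan(π/4+φ₁/2)] = -0.0314;  Δφ = -0.0278 rad,  Δλ = -2.5511 rad
q = Δφ/Δψ = 0.8842
d = R·√(Δφ² + q²Δλ²) = 6375·2.25582 = 14381 km

14381 km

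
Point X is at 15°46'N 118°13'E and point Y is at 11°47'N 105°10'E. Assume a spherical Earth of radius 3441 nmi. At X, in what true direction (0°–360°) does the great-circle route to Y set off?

254.2°

N = sin Δλ·cos φ₂ = -0.2210;  D = cos φ₁ sin φ₂ − sin φ₁ cos φ₂ cos Δλ = -0.0626
initial course = atan2(N, D) = 254.19°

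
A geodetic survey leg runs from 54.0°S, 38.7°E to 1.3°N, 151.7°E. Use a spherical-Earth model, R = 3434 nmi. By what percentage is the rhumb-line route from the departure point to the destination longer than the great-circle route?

5.4%

Great circle: σ = 1.8214 rad → d_gc = Rσ = 6254.6 nmi
Rhumb: Δφ = +0.9652, Δλ = +1.9722, Δψ = +1.1469, q = Δφ/Δψ = 0.8416 → d_rh = R√(Δφ²+q²Δλ²) = 6593.2 nmi
Excess = (6593.2 − 6254.6) / 6254.6 = 338.6 / 6254.6 = 5.41% ≈ 5.4%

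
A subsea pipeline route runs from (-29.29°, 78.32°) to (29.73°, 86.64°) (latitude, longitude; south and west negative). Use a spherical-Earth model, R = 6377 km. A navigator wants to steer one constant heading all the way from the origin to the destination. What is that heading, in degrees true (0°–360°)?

7.7°

Meridional parts: M(φ₁)=-0.5350, M(φ₂)=+0.5439 → ΔM = +1.0789;  Δλ = +0.1452 rad
tan C = Δλ / ΔM = +0.1346 → C = 7.67°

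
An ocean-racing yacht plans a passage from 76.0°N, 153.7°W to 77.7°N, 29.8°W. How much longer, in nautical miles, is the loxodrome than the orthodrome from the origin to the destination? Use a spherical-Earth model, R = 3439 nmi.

Great circle: cos σ = sin φ₁ sin φ₂ + cos φ₁ cos φ₂ cos Δλ,  σ = 0.4046 rad → d_gc = 1391.3 nmi
Rhumb line: Δψ = +0.1306, q = Δφ/Δψ = 0.2272, d_rh = R√(Δφ²+q²Δλ²) = 1692.6 nmi
Excess = 1692.6 − 1391.3 = 301.3 ≈ 301 nmi

301 nmi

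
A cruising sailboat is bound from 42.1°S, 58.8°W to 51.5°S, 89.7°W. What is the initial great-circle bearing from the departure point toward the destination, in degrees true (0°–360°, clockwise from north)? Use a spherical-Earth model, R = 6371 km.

N = sin Δλ·cos φ₂ = -0.3197;  D = cos φ₁ sin φ₂ − sin φ₁ cos φ₂ cos Δλ = -0.2226
initial course = atan2(N, D) = 235.15°

235.2°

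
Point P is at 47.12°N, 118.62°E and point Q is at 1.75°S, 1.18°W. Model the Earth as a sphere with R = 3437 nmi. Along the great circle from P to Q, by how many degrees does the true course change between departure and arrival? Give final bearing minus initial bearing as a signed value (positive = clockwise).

At departure: θ₁ = atan2(sin Δλ cos φ₂, cos φ₁ sin φ₂ − sin φ₁ cos φ₂ cos Δλ) = 291.59°
At arrival: θ₂ = atan2(sin Δλ cos φ₁, −cos φ₂ sin φ₁ + sin φ₂ cos φ₁ cos Δλ) = 219.27°
Δθ = θ₂ − θ₁ = -72.3°

-72.3°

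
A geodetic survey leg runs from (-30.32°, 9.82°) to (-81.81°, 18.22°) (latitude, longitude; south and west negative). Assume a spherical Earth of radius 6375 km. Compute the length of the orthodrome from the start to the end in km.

cos σ = sin φ₁ sin φ₂ + cos φ₁ cos φ₂ cos Δλ
      = sin(-30.32°)sin(-81.81°) + cos(-30.32°)cos(-81.81°)cos(8.40°) = 0.6213
σ = 51.587° → d = Rσ = 6375·0.90035 = 5740 km

5740 km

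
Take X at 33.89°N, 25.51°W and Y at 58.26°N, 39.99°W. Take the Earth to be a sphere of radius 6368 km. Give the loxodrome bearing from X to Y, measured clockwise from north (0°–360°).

Δψ = ln[tan(π/4+φ₂/2)/tan(π/4+φ₁/2)] = +0.6284
Δλ = -0.2527 rad (taken the short way round)
course = atan2(Δλ, Δψ) = 338.09°

338.1°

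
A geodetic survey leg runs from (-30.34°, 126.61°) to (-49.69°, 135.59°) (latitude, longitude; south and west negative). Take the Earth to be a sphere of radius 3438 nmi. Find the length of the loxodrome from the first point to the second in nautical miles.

1231 nmi

Δψ = ln[tan(π/4+φ₂/2)/tan(π/4+φ₁/2)] = -0.4461;  Δφ = -0.3377 rad,  Δλ = +0.1567 rad
q = Δφ/Δψ = 0.7570
d = R·√(Δφ² + q²Δλ²) = 3438·0.35796 = 1231 nmi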